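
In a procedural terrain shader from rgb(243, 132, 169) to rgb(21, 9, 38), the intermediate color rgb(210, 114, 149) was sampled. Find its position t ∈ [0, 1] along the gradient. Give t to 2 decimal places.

0.15

Invert the lerp on the R channel (largest span, 222): t = (210 − 243) / (21 − 243) = -33/-222 = 0.14865.
Check on G: (114 − 132)/(9 − 132) = 0.1463 ✓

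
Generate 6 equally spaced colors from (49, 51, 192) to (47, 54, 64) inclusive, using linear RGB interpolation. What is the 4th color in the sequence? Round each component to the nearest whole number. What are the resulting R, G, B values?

(48, 53, 115)

With 6 swatches and endpoints inclusive, swatch 4 sits at t = (4 − 1)/(6 − 1) = 3/5 ≈ 0.6.
R = 49 + 0.6 × (47 − 49) = 47.8 → 48
G = 51 + 0.6 × (54 − 51) = 52.8 → 53
B = 192 + 0.6 × (64 − 192) = 115.2 → 115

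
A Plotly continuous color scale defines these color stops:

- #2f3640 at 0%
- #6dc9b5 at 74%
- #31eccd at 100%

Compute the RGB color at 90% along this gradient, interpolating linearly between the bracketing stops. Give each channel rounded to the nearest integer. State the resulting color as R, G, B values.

90% lies between the 74% and 100% stops, so the local fraction is t = (90 − 74)/(100 − 74) = 16/26 ≈ 0.6154.
#6dc9b5 → (109, 201, 181); #31eccd → (49, 236, 205).
R = 109 + 0.6154 × (49 − 109) = 72.076 → 72
G = 201 + 0.6154 × (236 − 201) = 222.539 → 223
B = 181 + 0.6154 × (205 − 181) = 195.77 → 196

(72, 223, 196)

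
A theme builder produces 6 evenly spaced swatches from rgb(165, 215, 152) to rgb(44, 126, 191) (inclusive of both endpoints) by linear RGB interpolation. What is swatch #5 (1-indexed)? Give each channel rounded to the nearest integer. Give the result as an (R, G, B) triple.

With 6 swatches and endpoints inclusive, swatch 5 sits at t = (5 − 1)/(6 − 1) = 4/5 ≈ 0.8.
R = 165 + 0.8 × (44 − 165) = 68.2 → 68
G = 215 + 0.8 × (126 − 215) = 143.8 → 144
B = 152 + 0.8 × (191 − 152) = 183.2 → 183

(68, 144, 183)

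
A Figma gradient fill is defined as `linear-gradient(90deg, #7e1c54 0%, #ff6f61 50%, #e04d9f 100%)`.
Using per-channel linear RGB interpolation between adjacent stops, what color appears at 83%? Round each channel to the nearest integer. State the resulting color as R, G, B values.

83% lies between the 50% and 100% stops, so the local fraction is t = (83 − 50)/(100 − 50) = 33/50 ≈ 0.66.
#ff6f61 → (255, 111, 97); #e04d9f → (224, 77, 159).
R = 255 + 0.66 × (224 − 255) = 234.54 → 235
G = 111 + 0.66 × (77 − 111) = 88.56 → 89
B = 97 + 0.66 × (159 − 97) = 137.92 → 138

(235, 89, 138)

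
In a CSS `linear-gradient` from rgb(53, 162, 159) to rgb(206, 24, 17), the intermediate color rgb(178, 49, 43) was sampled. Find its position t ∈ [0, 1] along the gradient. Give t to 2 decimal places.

Invert the lerp on the R channel (largest span, 153): t = (178 − 53) / (206 − 53) = 125/153 = 0.81699.
Check on G: (49 − 162)/(24 − 162) = 0.8188 ✓

0.82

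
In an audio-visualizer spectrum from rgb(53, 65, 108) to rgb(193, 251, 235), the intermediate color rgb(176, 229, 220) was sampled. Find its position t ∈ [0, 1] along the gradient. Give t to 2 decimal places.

Invert the lerp on the G channel (largest span, 186): t = (229 − 65) / (251 − 65) = 164/186 = 0.88172.
Check on R: (176 − 53)/(193 − 53) = 0.8786 ✓

0.88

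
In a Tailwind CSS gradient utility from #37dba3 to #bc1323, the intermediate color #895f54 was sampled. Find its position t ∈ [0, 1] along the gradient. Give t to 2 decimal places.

0.62

Invert the lerp on the G channel (largest span, 200): t = (95 − 219) / (19 − 219) = -124/-200 = 0.62.
Check on R: (137 − 55)/(188 − 55) = 0.6165 ✓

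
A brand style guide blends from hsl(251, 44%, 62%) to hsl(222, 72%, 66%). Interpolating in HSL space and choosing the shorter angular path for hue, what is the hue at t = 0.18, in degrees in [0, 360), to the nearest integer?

246

Hue arc: Δh = 222 − 251 = -29° (|Δh| ≤ 180, already the shorter path).
H = 251 + 0.18 × (-29) = 245.78 → 246°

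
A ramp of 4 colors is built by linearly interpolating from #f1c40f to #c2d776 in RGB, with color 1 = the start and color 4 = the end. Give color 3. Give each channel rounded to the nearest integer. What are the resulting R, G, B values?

With 4 swatches and endpoints inclusive, swatch 3 sits at t = (3 − 1)/(4 − 1) = 2/3 ≈ 0.6667.
#f1c40f → (241, 196, 15); #c2d776 → (194, 215, 118).
R = 241 + 0.6667 × (194 − 241) = 209.665 → 210
G = 196 + 0.6667 × (215 − 196) = 208.667 → 209
B = 15 + 0.6667 × (118 − 15) = 83.67 → 84

(210, 209, 84)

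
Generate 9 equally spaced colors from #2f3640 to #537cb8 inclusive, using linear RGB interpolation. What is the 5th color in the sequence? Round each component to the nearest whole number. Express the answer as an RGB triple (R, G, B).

With 9 swatches and endpoints inclusive, swatch 5 sits at t = (5 − 1)/(9 − 1) = 4/8 ≈ 0.5.
#2f3640 → (47, 54, 64); #537cb8 → (83, 124, 184).
R = 47 + 0.5 × (83 − 47) = 65 → 65
G = 54 + 0.5 × (124 − 54) = 89 → 89
B = 64 + 0.5 × (184 − 64) = 124 → 124

(65, 89, 124)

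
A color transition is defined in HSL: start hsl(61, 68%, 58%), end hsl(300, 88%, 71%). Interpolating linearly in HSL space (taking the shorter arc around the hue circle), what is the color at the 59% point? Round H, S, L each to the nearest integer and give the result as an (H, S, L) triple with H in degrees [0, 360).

(350, 80, 66)

Hue: 300 − 61 = 239°, but |239| > 180 so the shorter arc goes the other way: Δh = 239 − 360 = -121°.
H = 61 + 0.59 × (-121) = -10.39 → -10 → -10 mod 360 = 350°
S = 68 + 0.59 × (88 − 68) = 79.8 → 80%
L = 58 + 0.59 × (71 − 58) = 65.67 → 66%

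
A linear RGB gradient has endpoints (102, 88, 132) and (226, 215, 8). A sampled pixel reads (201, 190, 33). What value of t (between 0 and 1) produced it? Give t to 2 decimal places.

Invert the lerp on the G channel (largest span, 127): t = (190 − 88) / (215 − 88) = 102/127 = 0.80315.
Check on R: (201 − 102)/(226 − 102) = 0.7984 ✓

0.80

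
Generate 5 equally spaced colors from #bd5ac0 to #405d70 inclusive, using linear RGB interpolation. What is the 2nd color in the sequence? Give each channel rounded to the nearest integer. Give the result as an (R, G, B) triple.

(158, 91, 172)

With 5 swatches and endpoints inclusive, swatch 2 sits at t = (2 − 1)/(5 − 1) = 1/4 ≈ 0.25.
#bd5ac0 → (189, 90, 192); #405d70 → (64, 93, 112).
R = 189 + 0.25 × (64 − 189) = 157.75 → 158
G = 90 + 0.25 × (93 − 90) = 90.75 → 91
B = 192 + 0.25 × (112 − 192) = 172 → 172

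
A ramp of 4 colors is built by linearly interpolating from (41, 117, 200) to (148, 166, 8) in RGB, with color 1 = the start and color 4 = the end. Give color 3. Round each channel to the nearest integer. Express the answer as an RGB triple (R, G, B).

With 4 swatches and endpoints inclusive, swatch 3 sits at t = (3 − 1)/(4 − 1) = 2/3 ≈ 0.6667.
R = 41 + 0.6667 × (148 − 41) = 112.337 → 112
G = 117 + 0.6667 × (166 − 117) = 149.668 → 150
B = 200 + 0.6667 × (8 − 200) = 71.994 → 72

(112, 150, 72)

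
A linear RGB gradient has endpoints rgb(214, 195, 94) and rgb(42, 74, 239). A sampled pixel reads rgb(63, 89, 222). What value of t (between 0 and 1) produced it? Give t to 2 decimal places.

0.88

Invert the lerp on the R channel (largest span, 172): t = (63 − 214) / (42 − 214) = -151/-172 = 0.87791.
Check on G: (89 − 195)/(74 − 195) = 0.876 ✓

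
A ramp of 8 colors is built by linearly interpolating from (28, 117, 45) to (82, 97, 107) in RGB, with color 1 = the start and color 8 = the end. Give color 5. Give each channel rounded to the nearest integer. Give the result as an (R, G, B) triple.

With 8 swatches and endpoints inclusive, swatch 5 sits at t = (5 − 1)/(8 − 1) = 4/7 ≈ 0.5714.
R = 28 + 0.5714 × (82 − 28) = 58.856 → 59
G = 117 + 0.5714 × (97 − 117) = 105.572 → 106
B = 45 + 0.5714 × (107 − 45) = 80.427 → 80

(59, 106, 80)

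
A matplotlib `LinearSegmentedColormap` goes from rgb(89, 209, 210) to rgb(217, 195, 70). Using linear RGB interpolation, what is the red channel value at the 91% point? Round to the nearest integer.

R = 89 + 0.91 × (217 − 89) = 205.48 → 205

205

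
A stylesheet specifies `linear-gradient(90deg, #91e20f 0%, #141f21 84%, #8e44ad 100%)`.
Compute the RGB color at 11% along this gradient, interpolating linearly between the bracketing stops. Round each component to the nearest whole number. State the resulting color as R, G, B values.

11% lies between the 0% and 84% stops, so the local fraction is t = (11 − 0)/(84 − 0) = 11/84 ≈ 0.131.
#91e20f → (145, 226, 15); #141f21 → (20, 31, 33).
R = 145 + 0.131 × (20 − 145) = 128.625 → 129
G = 226 + 0.131 × (31 − 226) = 200.455 → 200
B = 15 + 0.131 × (33 − 15) = 17.358 → 17

(129, 200, 17)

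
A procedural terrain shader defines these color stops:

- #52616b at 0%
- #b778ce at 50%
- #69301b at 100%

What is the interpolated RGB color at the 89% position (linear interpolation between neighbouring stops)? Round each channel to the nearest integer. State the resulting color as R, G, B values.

89% lies between the 50% and 100% stops, so the local fraction is t = (89 − 50)/(100 − 50) = 39/50 ≈ 0.78.
#b778ce → (183, 120, 206); #69301b → (105, 48, 27).
R = 183 + 0.78 × (105 − 183) = 122.16 → 122
G = 120 + 0.78 × (48 − 120) = 63.84 → 64
B = 206 + 0.78 × (27 − 206) = 66.38 → 66

(122, 64, 66)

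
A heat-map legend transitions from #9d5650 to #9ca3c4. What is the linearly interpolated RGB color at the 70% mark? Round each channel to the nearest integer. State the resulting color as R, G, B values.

#9d5650 → (157, 86, 80); #9ca3c4 → (156, 163, 196).
70% corresponds to t = 0.7.
R = 157 + 0.7 × (156 − 157) = 157 + 0.7 × -1 = 156.3 → 156
G = 86 + 0.7 × (163 − 86) = 86 + 0.7 × 77 = 139.9 → 140
B = 80 + 0.7 × (196 − 80) = 80 + 0.7 × 116 = 161.2 → 161
So the blended color is (156, 140, 161), about #9c8ca1.

(156, 140, 161)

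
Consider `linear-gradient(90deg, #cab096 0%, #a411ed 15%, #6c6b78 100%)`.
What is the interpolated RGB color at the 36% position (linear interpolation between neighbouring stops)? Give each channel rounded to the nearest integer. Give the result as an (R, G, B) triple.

(150, 39, 208)

36% lies between the 15% and 100% stops, so the local fraction is t = (36 − 15)/(100 − 15) = 21/85 ≈ 0.2471.
#a411ed → (164, 17, 237); #6c6b78 → (108, 107, 120).
R = 164 + 0.2471 × (108 − 164) = 150.162 → 150
G = 17 + 0.2471 × (107 − 17) = 39.239 → 39
B = 237 + 0.2471 × (120 − 237) = 208.089 → 208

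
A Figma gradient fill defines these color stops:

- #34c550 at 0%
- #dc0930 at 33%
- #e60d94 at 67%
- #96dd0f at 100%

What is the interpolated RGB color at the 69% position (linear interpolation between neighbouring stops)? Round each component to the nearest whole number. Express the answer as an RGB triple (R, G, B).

69% lies between the 67% and 100% stops, so the local fraction is t = (69 − 67)/(100 − 67) = 2/33 ≈ 0.0606.
#e60d94 → (230, 13, 148); #96dd0f → (150, 221, 15).
R = 230 + 0.0606 × (150 − 230) = 225.152 → 225
G = 13 + 0.0606 × (221 − 13) = 25.605 → 26
B = 148 + 0.0606 × (15 − 148) = 139.94 → 140

(225, 26, 140)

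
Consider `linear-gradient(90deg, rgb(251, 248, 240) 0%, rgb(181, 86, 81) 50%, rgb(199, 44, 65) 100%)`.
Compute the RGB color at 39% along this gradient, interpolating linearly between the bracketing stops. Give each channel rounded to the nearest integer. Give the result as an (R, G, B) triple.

39% lies between the 0% and 50% stops, so the local fraction is t = (39 − 0)/(50 − 0) = 39/50 ≈ 0.78.
R = 251 + 0.78 × (181 − 251) = 196.4 → 196
G = 248 + 0.78 × (86 − 248) = 121.64 → 122
B = 240 + 0.78 × (81 − 240) = 115.98 → 116

(196, 122, 116)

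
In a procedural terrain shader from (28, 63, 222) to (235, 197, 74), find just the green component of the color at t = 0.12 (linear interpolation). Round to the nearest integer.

G = 63 + 0.12 × (197 − 63) = 79.08 → 79

79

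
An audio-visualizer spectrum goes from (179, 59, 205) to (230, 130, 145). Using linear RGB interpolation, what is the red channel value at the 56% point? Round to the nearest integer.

208

R = 179 + 0.56 × (230 − 179) = 207.56 → 208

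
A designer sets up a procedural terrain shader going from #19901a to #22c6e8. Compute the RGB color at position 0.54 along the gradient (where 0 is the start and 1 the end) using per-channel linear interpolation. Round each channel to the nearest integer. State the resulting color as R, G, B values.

(30, 173, 137)

#19901a → (25, 144, 26); #22c6e8 → (34, 198, 232).
R = 25 + 0.54 × (34 − 25) = 25 + 0.54 × 9 = 29.86 → 30
G = 144 + 0.54 × (198 − 144) = 144 + 0.54 × 54 = 173.16 → 173
B = 26 + 0.54 × (232 − 26) = 26 + 0.54 × 206 = 137.24 → 137
So the blended color is (30, 173, 137), about #1ead89.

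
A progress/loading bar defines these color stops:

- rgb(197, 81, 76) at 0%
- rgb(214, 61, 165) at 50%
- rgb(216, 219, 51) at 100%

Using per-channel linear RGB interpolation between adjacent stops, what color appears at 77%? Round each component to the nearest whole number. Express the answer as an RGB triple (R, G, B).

(215, 146, 103)

77% lies between the 50% and 100% stops, so the local fraction is t = (77 − 50)/(100 − 50) = 27/50 ≈ 0.54.
R = 214 + 0.54 × (216 − 214) = 215.08 → 215
G = 61 + 0.54 × (219 − 61) = 146.32 → 146
B = 165 + 0.54 × (51 − 165) = 103.44 → 103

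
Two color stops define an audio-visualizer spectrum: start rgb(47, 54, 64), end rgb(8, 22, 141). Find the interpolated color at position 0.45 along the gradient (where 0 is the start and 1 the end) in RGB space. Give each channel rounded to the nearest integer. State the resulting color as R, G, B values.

(29, 40, 99)

R = 47 + 0.45 × (8 − 47) = 47 + 0.45 × -39 = 29.45 → 29
G = 54 + 0.45 × (22 − 54) = 54 + 0.45 × -32 = 39.6 → 40
B = 64 + 0.45 × (141 − 64) = 64 + 0.45 × 77 = 98.65 → 99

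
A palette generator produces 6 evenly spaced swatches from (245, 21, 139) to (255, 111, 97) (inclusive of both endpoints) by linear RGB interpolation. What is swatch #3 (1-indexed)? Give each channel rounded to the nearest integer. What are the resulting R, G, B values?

(249, 57, 122)

With 6 swatches and endpoints inclusive, swatch 3 sits at t = (3 − 1)/(6 − 1) = 2/5 ≈ 0.4.
R = 245 + 0.4 × (255 − 245) = 249 → 249
G = 21 + 0.4 × (111 − 21) = 57 → 57
B = 139 + 0.4 × (97 − 139) = 122.2 → 122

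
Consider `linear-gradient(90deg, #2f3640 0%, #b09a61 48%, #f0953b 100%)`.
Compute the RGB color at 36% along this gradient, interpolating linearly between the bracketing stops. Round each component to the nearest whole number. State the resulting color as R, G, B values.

36% lies between the 0% and 48% stops, so the local fraction is t = (36 − 0)/(48 − 0) = 36/48 ≈ 0.75.
#2f3640 → (47, 54, 64); #b09a61 → (176, 154, 97).
R = 47 + 0.75 × (176 − 47) = 143.75 → 144
G = 54 + 0.75 × (154 − 54) = 129 → 129
B = 64 + 0.75 × (97 − 64) = 88.75 → 89

(144, 129, 89)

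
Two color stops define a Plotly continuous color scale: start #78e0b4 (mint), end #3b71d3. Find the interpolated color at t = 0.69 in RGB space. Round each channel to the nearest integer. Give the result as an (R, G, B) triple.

(78, 147, 201)

#78e0b4 → (120, 224, 180); #3b71d3 → (59, 113, 211).
R = 120 + 0.69 × (59 − 120) = 120 + 0.69 × -61 = 77.91 → 78
G = 224 + 0.69 × (113 − 224) = 224 + 0.69 × -111 = 147.41 → 147
B = 180 + 0.69 × (211 − 180) = 180 + 0.69 × 31 = 201.39 → 201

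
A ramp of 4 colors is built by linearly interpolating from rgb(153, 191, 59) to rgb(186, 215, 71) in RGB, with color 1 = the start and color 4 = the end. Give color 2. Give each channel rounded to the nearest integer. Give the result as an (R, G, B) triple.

With 4 swatches and endpoints inclusive, swatch 2 sits at t = (2 − 1)/(4 − 1) = 1/3 ≈ 0.3333.
R = 153 + 0.3333 × (186 − 153) = 163.999 → 164
G = 191 + 0.3333 × (215 − 191) = 198.999 → 199
B = 59 + 0.3333 × (71 − 59) = 63 → 63

(164, 199, 63)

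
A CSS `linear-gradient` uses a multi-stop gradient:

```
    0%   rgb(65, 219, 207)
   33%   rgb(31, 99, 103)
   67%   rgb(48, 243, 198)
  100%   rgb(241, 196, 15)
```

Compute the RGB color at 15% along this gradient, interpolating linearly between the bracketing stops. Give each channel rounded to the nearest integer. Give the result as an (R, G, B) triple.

15% lies between the 0% and 33% stops, so the local fraction is t = (15 − 0)/(33 − 0) = 15/33 ≈ 0.4545.
R = 65 + 0.4545 × (31 − 65) = 49.547 → 50
G = 219 + 0.4545 × (99 − 219) = 164.46 → 164
B = 207 + 0.4545 × (103 − 207) = 159.732 → 160

(50, 164, 160)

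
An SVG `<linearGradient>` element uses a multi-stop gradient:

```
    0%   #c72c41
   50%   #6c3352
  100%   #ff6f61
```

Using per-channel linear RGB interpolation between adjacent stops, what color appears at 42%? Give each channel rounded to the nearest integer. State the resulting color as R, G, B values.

42% lies between the 0% and 50% stops, so the local fraction is t = (42 − 0)/(50 − 0) = 42/50 ≈ 0.84.
#c72c41 → (199, 44, 65); #6c3352 → (108, 51, 82).
R = 199 + 0.84 × (108 − 199) = 122.56 → 123
G = 44 + 0.84 × (51 − 44) = 49.88 → 50
B = 65 + 0.84 × (82 − 65) = 79.28 → 79

(123, 50, 79)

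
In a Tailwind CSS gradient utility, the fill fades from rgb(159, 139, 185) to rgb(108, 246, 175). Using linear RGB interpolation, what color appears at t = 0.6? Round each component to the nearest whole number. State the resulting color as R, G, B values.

R = 159 + 0.6 × (108 − 159) = 159 + 0.6 × -51 = 128.4 → 128
G = 139 + 0.6 × (246 − 139) = 139 + 0.6 × 107 = 203.2 → 203
B = 185 + 0.6 × (175 − 185) = 185 + 0.6 × -10 = 179 → 179

(128, 203, 179)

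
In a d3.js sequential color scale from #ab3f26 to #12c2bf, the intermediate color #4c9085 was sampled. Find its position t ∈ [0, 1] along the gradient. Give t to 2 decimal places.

Invert the lerp on the R channel (largest span, 153): t = (76 − 171) / (18 − 171) = -95/-153 = 0.62092.
Check on G: (144 − 63)/(194 − 63) = 0.6183 ✓

0.62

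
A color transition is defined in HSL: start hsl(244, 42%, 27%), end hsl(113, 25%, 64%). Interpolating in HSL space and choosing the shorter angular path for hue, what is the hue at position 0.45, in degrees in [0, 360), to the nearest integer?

Hue arc: Δh = 113 − 244 = -131° (|Δh| ≤ 180, already the shorter path).
H = 244 + 0.45 × (-131) = 185.05 → 185°

185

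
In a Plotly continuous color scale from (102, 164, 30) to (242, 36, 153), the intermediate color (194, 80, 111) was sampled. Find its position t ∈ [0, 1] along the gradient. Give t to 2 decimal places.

0.66

Invert the lerp on the R channel (largest span, 140): t = (194 − 102) / (242 − 102) = 92/140 = 0.65714.
Check on G: (80 − 164)/(36 − 164) = 0.6562 ✓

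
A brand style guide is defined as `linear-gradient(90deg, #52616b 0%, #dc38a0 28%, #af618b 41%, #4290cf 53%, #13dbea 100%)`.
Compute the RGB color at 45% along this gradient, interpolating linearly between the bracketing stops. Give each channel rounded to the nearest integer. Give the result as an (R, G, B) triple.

45% lies between the 41% and 53% stops, so the local fraction is t = (45 − 41)/(53 − 41) = 4/12 ≈ 0.3333.
#af618b → (175, 97, 139); #4290cf → (66, 144, 207).
R = 175 + 0.3333 × (66 − 175) = 138.67 → 139
G = 97 + 0.3333 × (144 − 97) = 112.665 → 113
B = 139 + 0.3333 × (207 − 139) = 161.664 → 162

(139, 113, 162)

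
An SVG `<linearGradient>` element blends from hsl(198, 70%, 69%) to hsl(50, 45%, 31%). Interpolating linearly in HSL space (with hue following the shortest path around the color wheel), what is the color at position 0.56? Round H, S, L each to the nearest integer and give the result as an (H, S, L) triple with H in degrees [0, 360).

(115, 56, 48)

Hue arc: Δh = 50 − 198 = -148° (|Δh| ≤ 180, already the shorter path).
H = 198 + 0.56 × (-148) = 115.12 → 115°
S = 70 + 0.56 × (45 − 70) = 56 → 56%
L = 69 + 0.56 × (31 − 69) = 47.72 → 48%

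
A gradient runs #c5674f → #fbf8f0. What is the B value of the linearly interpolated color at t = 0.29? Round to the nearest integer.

126

B₁ = 79 (from #c5674f), B₂ = 240 (from #fbf8f0).
B = 79 + 0.29 × (240 − 79) = 125.69 → 126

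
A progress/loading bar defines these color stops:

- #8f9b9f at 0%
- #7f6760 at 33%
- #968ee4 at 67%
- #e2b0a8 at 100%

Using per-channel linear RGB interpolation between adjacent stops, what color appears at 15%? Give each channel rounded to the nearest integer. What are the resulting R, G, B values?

15% lies between the 0% and 33% stops, so the local fraction is t = (15 − 0)/(33 − 0) = 15/33 ≈ 0.4545.
#8f9b9f → (143, 155, 159); #7f6760 → (127, 103, 96).
R = 143 + 0.4545 × (127 − 143) = 135.728 → 136
G = 155 + 0.4545 × (103 − 155) = 131.366 → 131
B = 159 + 0.4545 × (96 − 159) = 130.367 → 130

(136, 131, 130)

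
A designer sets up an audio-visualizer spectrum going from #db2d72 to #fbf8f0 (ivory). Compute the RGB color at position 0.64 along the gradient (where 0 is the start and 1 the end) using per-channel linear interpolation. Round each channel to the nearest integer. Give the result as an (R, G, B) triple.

#db2d72 → (219, 45, 114); #fbf8f0 → (251, 248, 240).
R = 219 + 0.64 × (251 − 219) = 219 + 0.64 × 32 = 239.48 → 239
G = 45 + 0.64 × (248 − 45) = 45 + 0.64 × 203 = 174.92 → 175
B = 114 + 0.64 × (240 − 114) = 114 + 0.64 × 126 = 194.64 → 195

(239, 175, 195)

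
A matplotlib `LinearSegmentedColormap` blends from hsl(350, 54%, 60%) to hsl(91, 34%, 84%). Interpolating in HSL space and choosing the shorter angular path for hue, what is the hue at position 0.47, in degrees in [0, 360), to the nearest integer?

37

Hue: 91 − 350 = -259°, but |-259| > 180 so the shorter arc goes the other way: Δh = -259 + 360 = 101°.
H = 350 + 0.47 × (101) = 397.47 → 397 → 397 mod 360 = 37°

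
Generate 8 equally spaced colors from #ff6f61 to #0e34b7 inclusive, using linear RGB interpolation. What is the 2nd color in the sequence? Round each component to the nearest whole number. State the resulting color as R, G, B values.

(221, 103, 109)

With 8 swatches and endpoints inclusive, swatch 2 sits at t = (2 − 1)/(8 − 1) = 1/7 ≈ 0.1429.
#ff6f61 → (255, 111, 97); #0e34b7 → (14, 52, 183).
R = 255 + 0.1429 × (14 − 255) = 220.561 → 221
G = 111 + 0.1429 × (52 − 111) = 102.569 → 103
B = 97 + 0.1429 × (183 − 97) = 109.289 → 109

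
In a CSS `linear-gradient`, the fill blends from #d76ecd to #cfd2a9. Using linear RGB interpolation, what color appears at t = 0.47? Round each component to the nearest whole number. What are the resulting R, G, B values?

#d76ecd → (215, 110, 205); #cfd2a9 → (207, 210, 169).
R = 215 + 0.47 × (207 − 215) = 215 + 0.47 × -8 = 211.24 → 211
G = 110 + 0.47 × (210 − 110) = 110 + 0.47 × 100 = 157 → 157
B = 205 + 0.47 × (169 − 205) = 205 + 0.47 × -36 = 188.08 → 188
So the blended color is (211, 157, 188), about #d39dbc.

(211, 157, 188)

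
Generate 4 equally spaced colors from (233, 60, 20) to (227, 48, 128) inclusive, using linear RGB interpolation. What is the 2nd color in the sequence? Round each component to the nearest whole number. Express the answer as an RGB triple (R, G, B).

(231, 56, 56)

With 4 swatches and endpoints inclusive, swatch 2 sits at t = (2 − 1)/(4 − 1) = 1/3 ≈ 0.3333.
R = 233 + 0.3333 × (227 − 233) = 231 → 231
G = 60 + 0.3333 × (48 − 60) = 56 → 56
B = 20 + 0.3333 × (128 − 20) = 55.996 → 56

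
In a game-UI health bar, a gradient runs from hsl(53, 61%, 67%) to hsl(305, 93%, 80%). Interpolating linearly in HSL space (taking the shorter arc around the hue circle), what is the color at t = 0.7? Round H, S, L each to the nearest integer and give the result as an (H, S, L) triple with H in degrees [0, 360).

(337, 83, 76)

Hue: 305 − 53 = 252°, but |252| > 180 so the shorter arc goes the other way: Δh = 252 − 360 = -108°.
H = 53 + 0.7 × (-108) = -22.6 → -23 → -23 mod 360 = 337°
S = 61 + 0.7 × (93 − 61) = 83.4 → 83%
L = 67 + 0.7 × (80 − 67) = 76.1 → 76%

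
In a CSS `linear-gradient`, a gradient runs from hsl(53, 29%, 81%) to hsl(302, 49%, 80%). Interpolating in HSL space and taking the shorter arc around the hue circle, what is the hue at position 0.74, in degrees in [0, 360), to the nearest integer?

331

Hue: 302 − 53 = 249°, but |249| > 180 so the shorter arc goes the other way: Δh = 249 − 360 = -111°.
H = 53 + 0.74 × (-111) = -29.14 → -29 → -29 mod 360 = 331°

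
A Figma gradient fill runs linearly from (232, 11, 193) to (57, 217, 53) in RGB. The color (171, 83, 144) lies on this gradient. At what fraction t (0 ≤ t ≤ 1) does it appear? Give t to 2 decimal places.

Invert the lerp on the G channel (largest span, 206): t = (83 − 11) / (217 − 11) = 72/206 = 0.34951.
Check on R: (171 − 232)/(57 − 232) = 0.3486 ✓

0.35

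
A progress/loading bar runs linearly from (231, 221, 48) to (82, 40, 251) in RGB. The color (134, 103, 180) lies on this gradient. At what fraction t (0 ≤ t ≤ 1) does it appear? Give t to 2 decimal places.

Invert the lerp on the B channel (largest span, 203): t = (180 − 48) / (251 − 48) = 132/203 = 0.65025.
Check on R: (134 − 231)/(82 − 231) = 0.651 ✓

0.65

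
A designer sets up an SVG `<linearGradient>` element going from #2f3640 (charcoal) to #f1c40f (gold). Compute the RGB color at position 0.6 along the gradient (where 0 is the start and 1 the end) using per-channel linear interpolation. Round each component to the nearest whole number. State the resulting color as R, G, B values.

#2f3640 → (47, 54, 64); #f1c40f → (241, 196, 15).
R = 47 + 0.6 × (241 − 47) = 47 + 0.6 × 194 = 163.4 → 163
G = 54 + 0.6 × (196 − 54) = 54 + 0.6 × 142 = 139.2 → 139
B = 64 + 0.6 × (15 − 64) = 64 + 0.6 × -49 = 34.6 → 35

(163, 139, 35)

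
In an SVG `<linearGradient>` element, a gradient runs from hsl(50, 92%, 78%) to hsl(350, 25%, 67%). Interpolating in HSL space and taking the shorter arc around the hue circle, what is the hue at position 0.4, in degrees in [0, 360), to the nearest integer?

26

Hue: 350 − 50 = 300°, but |300| > 180 so the shorter arc goes the other way: Δh = 300 − 360 = -60°.
H = 50 + 0.4 × (-60) = 26 → 26°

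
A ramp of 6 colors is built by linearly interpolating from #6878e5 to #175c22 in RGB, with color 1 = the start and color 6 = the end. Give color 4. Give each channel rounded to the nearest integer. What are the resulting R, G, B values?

(55, 103, 112)

With 6 swatches and endpoints inclusive, swatch 4 sits at t = (4 − 1)/(6 − 1) = 3/5 ≈ 0.6.
#6878e5 → (104, 120, 229); #175c22 → (23, 92, 34).
R = 104 + 0.6 × (23 − 104) = 55.4 → 55
G = 120 + 0.6 × (92 − 120) = 103.2 → 103
B = 229 + 0.6 × (34 − 229) = 112 → 112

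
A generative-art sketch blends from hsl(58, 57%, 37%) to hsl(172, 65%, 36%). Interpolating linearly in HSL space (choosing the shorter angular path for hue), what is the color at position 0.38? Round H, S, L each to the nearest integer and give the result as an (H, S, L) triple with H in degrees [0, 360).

(101, 60, 37)

Hue arc: Δh = 172 − 58 = 114° (|Δh| ≤ 180, already the shorter path).
H = 58 + 0.38 × (114) = 101.32 → 101°
S = 57 + 0.38 × (65 − 57) = 60.04 → 60%
L = 37 + 0.38 × (36 − 37) = 36.62 → 37%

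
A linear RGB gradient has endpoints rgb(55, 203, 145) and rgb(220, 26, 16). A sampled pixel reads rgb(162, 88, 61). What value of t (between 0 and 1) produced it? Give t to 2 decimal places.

0.65

Invert the lerp on the G channel (largest span, 177): t = (88 − 203) / (26 − 203) = -115/-177 = 0.64972.
Check on R: (162 − 55)/(220 − 55) = 0.6485 ✓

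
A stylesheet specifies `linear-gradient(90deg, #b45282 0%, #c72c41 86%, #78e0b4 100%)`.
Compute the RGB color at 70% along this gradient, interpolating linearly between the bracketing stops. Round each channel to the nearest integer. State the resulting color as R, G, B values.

70% lies between the 0% and 86% stops, so the local fraction is t = (70 − 0)/(86 − 0) = 70/86 ≈ 0.814.
#b45282 → (180, 82, 130); #c72c41 → (199, 44, 65).
R = 180 + 0.814 × (199 − 180) = 195.466 → 195
G = 82 + 0.814 × (44 − 82) = 51.068 → 51
B = 130 + 0.814 × (65 − 130) = 77.09 → 77

(195, 51, 77)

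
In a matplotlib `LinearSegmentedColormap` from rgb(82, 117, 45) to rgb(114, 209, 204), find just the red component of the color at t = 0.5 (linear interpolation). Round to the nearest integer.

98

R = 82 + 0.5 × (114 − 82) = 98 → 98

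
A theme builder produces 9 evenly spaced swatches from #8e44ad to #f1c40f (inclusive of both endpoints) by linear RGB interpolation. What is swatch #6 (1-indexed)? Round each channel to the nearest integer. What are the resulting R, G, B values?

With 9 swatches and endpoints inclusive, swatch 6 sits at t = (6 − 1)/(9 − 1) = 5/8 ≈ 0.625.
#8e44ad → (142, 68, 173); #f1c40f → (241, 196, 15).
R = 142 + 0.625 × (241 − 142) = 203.875 → 204
G = 68 + 0.625 × (196 − 68) = 148 → 148
B = 173 + 0.625 × (15 − 173) = 74.25 → 74

(204, 148, 74)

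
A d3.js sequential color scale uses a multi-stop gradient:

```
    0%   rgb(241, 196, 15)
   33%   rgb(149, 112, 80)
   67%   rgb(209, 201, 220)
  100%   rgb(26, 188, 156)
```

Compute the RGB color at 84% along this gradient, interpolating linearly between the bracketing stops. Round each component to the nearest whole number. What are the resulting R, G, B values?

84% lies between the 67% and 100% stops, so the local fraction is t = (84 − 67)/(100 − 67) = 17/33 ≈ 0.5152.
R = 209 + 0.5152 × (26 − 209) = 114.718 → 115
G = 201 + 0.5152 × (188 − 201) = 194.302 → 194
B = 220 + 0.5152 × (156 − 220) = 187.027 → 187

(115, 194, 187)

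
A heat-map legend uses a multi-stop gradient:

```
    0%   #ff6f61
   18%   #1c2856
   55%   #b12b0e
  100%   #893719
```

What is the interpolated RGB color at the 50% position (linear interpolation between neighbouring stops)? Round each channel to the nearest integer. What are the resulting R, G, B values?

(157, 43, 24)

50% lies between the 18% and 55% stops, so the local fraction is t = (50 − 18)/(55 − 18) = 32/37 ≈ 0.8649.
#1c2856 → (28, 40, 86); #b12b0e → (177, 43, 14).
R = 28 + 0.8649 × (177 − 28) = 156.87 → 157
G = 40 + 0.8649 × (43 − 40) = 42.595 → 43
B = 86 + 0.8649 × (14 − 86) = 23.727 → 24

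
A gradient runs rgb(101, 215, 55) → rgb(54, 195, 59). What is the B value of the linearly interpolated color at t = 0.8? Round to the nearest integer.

B = 55 + 0.8 × (59 − 55) = 58.2 → 58

58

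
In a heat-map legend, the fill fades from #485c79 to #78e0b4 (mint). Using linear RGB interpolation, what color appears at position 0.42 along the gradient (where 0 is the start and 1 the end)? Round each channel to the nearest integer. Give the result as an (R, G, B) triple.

#485c79 → (72, 92, 121); #78e0b4 → (120, 224, 180).
R = 72 + 0.42 × (120 − 72) = 72 + 0.42 × 48 = 92.16 → 92
G = 92 + 0.42 × (224 − 92) = 92 + 0.42 × 132 = 147.44 → 147
B = 121 + 0.42 × (180 − 121) = 121 + 0.42 × 59 = 145.78 → 146

(92, 147, 146)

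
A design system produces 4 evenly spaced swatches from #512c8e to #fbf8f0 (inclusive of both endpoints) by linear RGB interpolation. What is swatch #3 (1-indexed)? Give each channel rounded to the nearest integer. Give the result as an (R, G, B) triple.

With 4 swatches and endpoints inclusive, swatch 3 sits at t = (3 − 1)/(4 − 1) = 2/3 ≈ 0.6667.
#512c8e → (81, 44, 142); #fbf8f0 → (251, 248, 240).
R = 81 + 0.6667 × (251 − 81) = 194.339 → 194
G = 44 + 0.6667 × (248 − 44) = 180.007 → 180
B = 142 + 0.6667 × (240 − 142) = 207.337 → 207

(194, 180, 207)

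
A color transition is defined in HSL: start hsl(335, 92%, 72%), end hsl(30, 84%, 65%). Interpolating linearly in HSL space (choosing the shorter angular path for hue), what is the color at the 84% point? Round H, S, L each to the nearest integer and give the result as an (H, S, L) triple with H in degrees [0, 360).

Hue: 30 − 335 = -305°, but |-305| > 180 so the shorter arc goes the other way: Δh = -305 + 360 = 55°.
H = 335 + 0.84 × (55) = 381.2 → 381 → 381 mod 360 = 21°
S = 92 + 0.84 × (84 − 92) = 85.28 → 85%
L = 72 + 0.84 × (65 − 72) = 66.12 → 66%

(21, 85, 66)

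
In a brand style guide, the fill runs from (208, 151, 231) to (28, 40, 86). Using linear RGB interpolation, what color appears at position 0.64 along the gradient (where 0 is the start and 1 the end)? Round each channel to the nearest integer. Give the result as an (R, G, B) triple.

R = 208 + 0.64 × (28 − 208) = 208 + 0.64 × -180 = 92.8 → 93
G = 151 + 0.64 × (40 − 151) = 151 + 0.64 × -111 = 79.96 → 80
B = 231 + 0.64 × (86 − 231) = 231 + 0.64 × -145 = 138.2 → 138
So the blended color is (93, 80, 138), about #5d508a.

(93, 80, 138)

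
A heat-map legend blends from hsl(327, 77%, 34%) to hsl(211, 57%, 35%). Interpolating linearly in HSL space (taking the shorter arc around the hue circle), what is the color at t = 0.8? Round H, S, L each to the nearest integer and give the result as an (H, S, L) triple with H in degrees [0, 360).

(234, 61, 35)

Hue arc: Δh = 211 − 327 = -116° (|Δh| ≤ 180, already the shorter path).
H = 327 + 0.8 × (-116) = 234.2 → 234°
S = 77 + 0.8 × (57 − 77) = 61 → 61%
L = 34 + 0.8 × (35 − 34) = 34.8 → 35%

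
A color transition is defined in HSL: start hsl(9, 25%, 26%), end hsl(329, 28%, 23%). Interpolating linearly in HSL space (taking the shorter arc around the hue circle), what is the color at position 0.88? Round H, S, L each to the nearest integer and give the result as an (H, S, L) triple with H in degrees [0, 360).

Hue: 329 − 9 = 320°, but |320| > 180 so the shorter arc goes the other way: Δh = 320 − 360 = -40°.
H = 9 + 0.88 × (-40) = -26.2 → -26 → -26 mod 360 = 334°
S = 25 + 0.88 × (28 − 25) = 27.64 → 28%
L = 26 + 0.88 × (23 − 26) = 23.36 → 23%

(334, 28, 23)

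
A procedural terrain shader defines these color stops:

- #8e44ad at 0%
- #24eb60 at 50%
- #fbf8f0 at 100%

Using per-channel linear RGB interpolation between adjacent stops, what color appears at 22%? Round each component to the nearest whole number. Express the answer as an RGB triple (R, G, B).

(95, 141, 139)

22% lies between the 0% and 50% stops, so the local fraction is t = (22 − 0)/(50 − 0) = 22/50 ≈ 0.44.
#8e44ad → (142, 68, 173); #24eb60 → (36, 235, 96).
R = 142 + 0.44 × (36 − 142) = 95.36 → 95
G = 68 + 0.44 × (235 − 68) = 141.48 → 141
B = 173 + 0.44 × (96 − 173) = 139.12 → 139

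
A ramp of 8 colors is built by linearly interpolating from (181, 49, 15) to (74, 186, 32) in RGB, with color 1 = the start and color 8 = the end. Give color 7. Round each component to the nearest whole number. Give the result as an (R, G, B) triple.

With 8 swatches and endpoints inclusive, swatch 7 sits at t = (7 − 1)/(8 − 1) = 6/7 ≈ 0.8571.
R = 181 + 0.8571 × (74 − 181) = 89.29 → 89
G = 49 + 0.8571 × (186 − 49) = 166.423 → 166
B = 15 + 0.8571 × (32 − 15) = 29.571 → 30

(89, 166, 30)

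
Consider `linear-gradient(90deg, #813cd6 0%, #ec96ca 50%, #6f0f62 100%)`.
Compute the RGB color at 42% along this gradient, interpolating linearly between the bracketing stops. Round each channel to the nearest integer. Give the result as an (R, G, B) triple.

42% lies between the 0% and 50% stops, so the local fraction is t = (42 − 0)/(50 − 0) = 42/50 ≈ 0.84.
#813cd6 → (129, 60, 214); #ec96ca → (236, 150, 202).
R = 129 + 0.84 × (236 − 129) = 218.88 → 219
G = 60 + 0.84 × (150 − 60) = 135.6 → 136
B = 214 + 0.84 × (202 − 214) = 203.92 → 204

(219, 136, 204)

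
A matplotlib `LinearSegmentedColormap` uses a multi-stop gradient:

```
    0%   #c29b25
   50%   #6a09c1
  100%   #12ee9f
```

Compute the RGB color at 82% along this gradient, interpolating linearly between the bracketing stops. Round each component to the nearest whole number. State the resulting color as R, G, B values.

82% lies between the 50% and 100% stops, so the local fraction is t = (82 − 50)/(100 − 50) = 32/50 ≈ 0.64.
#6a09c1 → (106, 9, 193); #12ee9f → (18, 238, 159).
R = 106 + 0.64 × (18 − 106) = 49.68 → 50
G = 9 + 0.64 × (238 − 9) = 155.56 → 156
B = 193 + 0.64 × (159 − 193) = 171.24 → 171

(50, 156, 171)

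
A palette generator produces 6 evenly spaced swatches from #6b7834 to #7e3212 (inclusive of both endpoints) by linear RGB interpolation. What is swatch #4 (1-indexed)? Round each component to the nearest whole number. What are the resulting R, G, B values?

With 6 swatches and endpoints inclusive, swatch 4 sits at t = (4 − 1)/(6 − 1) = 3/5 ≈ 0.6.
#6b7834 → (107, 120, 52); #7e3212 → (126, 50, 18).
R = 107 + 0.6 × (126 − 107) = 118.4 → 118
G = 120 + 0.6 × (50 − 120) = 78 → 78
B = 52 + 0.6 × (18 − 52) = 31.6 → 32

(118, 78, 32)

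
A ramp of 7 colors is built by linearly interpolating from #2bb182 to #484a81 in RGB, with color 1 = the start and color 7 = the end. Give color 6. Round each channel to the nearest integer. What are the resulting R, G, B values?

With 7 swatches and endpoints inclusive, swatch 6 sits at t = (6 − 1)/(7 − 1) = 5/6 ≈ 0.8333.
#2bb182 → (43, 177, 130); #484a81 → (72, 74, 129).
R = 43 + 0.8333 × (72 − 43) = 67.166 → 67
G = 177 + 0.8333 × (74 − 177) = 91.17 → 91
B = 130 + 0.8333 × (129 − 130) = 129.167 → 129

(67, 91, 129)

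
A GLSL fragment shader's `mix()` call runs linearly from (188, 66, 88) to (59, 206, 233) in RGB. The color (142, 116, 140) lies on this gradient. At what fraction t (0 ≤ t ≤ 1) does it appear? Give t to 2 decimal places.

0.36

Invert the lerp on the B channel (largest span, 145): t = (140 − 88) / (233 − 88) = 52/145 = 0.35862.
Check on R: (142 − 188)/(59 − 188) = 0.3566 ✓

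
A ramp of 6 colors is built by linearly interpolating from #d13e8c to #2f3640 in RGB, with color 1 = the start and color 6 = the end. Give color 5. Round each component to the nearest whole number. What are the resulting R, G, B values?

With 6 swatches and endpoints inclusive, swatch 5 sits at t = (5 − 1)/(6 − 1) = 4/5 ≈ 0.8.
#d13e8c → (209, 62, 140); #2f3640 → (47, 54, 64).
R = 209 + 0.8 × (47 − 209) = 79.4 → 79
G = 62 + 0.8 × (54 − 62) = 55.6 → 56
B = 140 + 0.8 × (64 − 140) = 79.2 → 79

(79, 56, 79)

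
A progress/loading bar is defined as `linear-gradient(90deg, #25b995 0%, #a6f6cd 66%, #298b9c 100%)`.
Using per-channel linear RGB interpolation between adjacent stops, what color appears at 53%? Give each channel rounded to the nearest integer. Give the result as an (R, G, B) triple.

53% lies between the 0% and 66% stops, so the local fraction is t = (53 − 0)/(66 − 0) = 53/66 ≈ 0.803.
#25b995 → (37, 185, 149); #a6f6cd → (166, 246, 205).
R = 37 + 0.803 × (166 − 37) = 140.587 → 141
G = 185 + 0.803 × (246 − 185) = 233.983 → 234
B = 149 + 0.803 × (205 − 149) = 193.968 → 194

(141, 234, 194)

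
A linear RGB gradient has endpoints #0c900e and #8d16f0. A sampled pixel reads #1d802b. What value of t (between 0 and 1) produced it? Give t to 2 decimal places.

Invert the lerp on the B channel (largest span, 226): t = (43 − 14) / (240 − 14) = 29/226 = 0.12832.
Check on R: (29 − 12)/(141 − 12) = 0.1318 ✓

0.13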